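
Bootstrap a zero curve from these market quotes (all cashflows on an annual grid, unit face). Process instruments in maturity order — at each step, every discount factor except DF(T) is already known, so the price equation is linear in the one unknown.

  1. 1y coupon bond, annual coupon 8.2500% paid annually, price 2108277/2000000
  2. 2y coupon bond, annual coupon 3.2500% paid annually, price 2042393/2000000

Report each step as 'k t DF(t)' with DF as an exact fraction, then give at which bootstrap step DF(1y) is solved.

1 1 4869/5000
2 2 599/625
DF(1y) is solved at step 1

step 1 [1y] bond c/1=33/400: DF=(2108277/2000000 − 33/400·(0))/(1+33/400) = 4869/5000 ≈ 0.973800
step 2 [2y] bond c/1=13/400: DF=(2042393/2000000 − 13/400·(0.973800))/(1+13/400) = 599/625 ≈ 0.958400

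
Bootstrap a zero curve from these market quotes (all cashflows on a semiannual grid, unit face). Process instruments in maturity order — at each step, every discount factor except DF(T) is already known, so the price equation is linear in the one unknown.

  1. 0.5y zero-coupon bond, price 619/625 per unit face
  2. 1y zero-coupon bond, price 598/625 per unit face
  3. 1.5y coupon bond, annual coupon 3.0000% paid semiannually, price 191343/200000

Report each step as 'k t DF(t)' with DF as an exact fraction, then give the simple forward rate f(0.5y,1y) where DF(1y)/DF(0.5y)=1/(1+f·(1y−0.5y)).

step 1 [0.5y] zero: DF = P = 619/625 ≈ 0.990400
step 2 [1y] zero: DF = P = 598/625 ≈ 0.956800
step 3 [1.5y] bond c/2=3/200: DF=(191343/200000 − 3/200·(0.990400+0.956800))/(1+3/200) = 4569/5000 ≈ 0.913800

1 1/2 619/625
2 1 598/625
3 3/2 4569/5000
f(0.5y,1y) = ((619/625)/(598/625) − 1)/(1/2) = 21/299 ≈ 7.0234%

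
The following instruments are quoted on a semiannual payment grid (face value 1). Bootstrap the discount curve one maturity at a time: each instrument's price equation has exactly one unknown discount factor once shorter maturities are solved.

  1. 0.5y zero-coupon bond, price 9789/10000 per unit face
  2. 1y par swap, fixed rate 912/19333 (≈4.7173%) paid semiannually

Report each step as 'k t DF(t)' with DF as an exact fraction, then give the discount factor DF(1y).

1 1/2 9789/10000
2 1 1193/1250
DF(1y) = 1193/1250 ≈ 0.954400

step 1 [0.5y] zero: DF = P = 9789/10000 ≈ 0.978900
step 2 [1y] swap r/2=456/19333: DF=(1 − 456/19333·(0.978900))/(1+456/19333) = 1193/1250 ≈ 0.954400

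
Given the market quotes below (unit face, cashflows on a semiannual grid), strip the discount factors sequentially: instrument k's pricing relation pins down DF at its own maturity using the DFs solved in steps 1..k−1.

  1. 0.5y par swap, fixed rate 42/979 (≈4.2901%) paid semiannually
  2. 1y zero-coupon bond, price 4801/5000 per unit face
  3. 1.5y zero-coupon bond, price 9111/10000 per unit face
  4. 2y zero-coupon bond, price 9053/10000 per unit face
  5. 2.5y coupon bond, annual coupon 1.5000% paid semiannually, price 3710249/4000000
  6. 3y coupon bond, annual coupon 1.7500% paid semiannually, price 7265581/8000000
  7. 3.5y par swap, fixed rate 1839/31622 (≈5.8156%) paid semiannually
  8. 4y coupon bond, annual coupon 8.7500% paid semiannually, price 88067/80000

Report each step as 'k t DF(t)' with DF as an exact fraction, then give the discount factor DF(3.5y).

1 1/2 979/1000
2 1 4801/5000
3 3/2 9111/10000
4 2 9053/10000
5 5/2 8927/10000
6 3 43/50
7 7/2 8161/10000
8 4 987/1250
DF(3.5y) = 8161/10000 ≈ 0.816100

step 1 [0.5y] swap r/2=21/979: DF=(1 − 21/979·(0))/(1+21/979) = 979/1000 ≈ 0.979000
step 2 [1y] zero: DF = P = 4801/5000 ≈ 0.960200
step 3 [1.5y] zero: DF = P = 9111/10000 ≈ 0.911100
step 4 [2y] zero: DF = P = 9053/10000 ≈ 0.905300
step 5 [2.5y] bond c/2=3/400: DF=(3710249/4000000 − 3/400·(0.979000+0.960200+0.911100+0.905300))/(1+3/400) = 8927/10000 ≈ 0.892700
step 6 [3y] bond c/2=7/800: DF=(7265581/8000000 − 7/800·(0.979000+0.960200+0.911100+0.905300+0.892700))/(1+7/800) = 43/50 ≈ 0.860000
step 7 [3.5y] swap r/2=1839/63244: DF=(1 − 1839/63244·(0.979000+0.960200+0.911100+0.905300+0.892700+0.860000))/(1+1839/63244) = 8161/10000 ≈ 0.816100
step 8 [4y] bond c/2=7/160: DF=(88067/80000 − 7/160·(0.979000+0.960200+0.911100+0.905300+0.892700+0.860000+0.816100))/(1+7/160) = 987/1250 ≈ 0.789600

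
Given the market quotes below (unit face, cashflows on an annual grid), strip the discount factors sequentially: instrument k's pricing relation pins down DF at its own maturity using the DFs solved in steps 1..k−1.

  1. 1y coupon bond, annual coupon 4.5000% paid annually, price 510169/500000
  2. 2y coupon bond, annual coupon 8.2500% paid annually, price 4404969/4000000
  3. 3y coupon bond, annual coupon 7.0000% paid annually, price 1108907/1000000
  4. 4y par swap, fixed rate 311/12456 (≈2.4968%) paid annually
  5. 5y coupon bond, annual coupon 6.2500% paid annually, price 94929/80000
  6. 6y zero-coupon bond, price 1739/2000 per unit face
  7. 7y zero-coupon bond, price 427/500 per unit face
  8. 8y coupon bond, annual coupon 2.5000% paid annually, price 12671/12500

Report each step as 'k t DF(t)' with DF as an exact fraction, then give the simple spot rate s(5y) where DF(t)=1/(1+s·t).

1 1 2441/2500
2 2 9429/10000
3 3 2277/2500
4 4 9067/10000
5 5 897/1000
6 6 1739/2000
7 7 427/500
8 8 8339/10000
s(5y) = (1/(897/1000) − 1)/(5) = 103/4485 ≈ 2.2965%

step 1 [1y] bond c/1=9/200: DF=(510169/500000 − 9/200·(0))/(1+9/200) = 2441/2500 ≈ 0.976400
step 2 [2y] bond c/1=33/400: DF=(4404969/4000000 − 33/400·(0.976400))/(1+33/400) = 9429/10000 ≈ 0.942900
step 3 [3y] bond c/1=7/100: DF=(1108907/1000000 − 7/100·(0.976400+0.942900))/(1+7/100) = 2277/2500 ≈ 0.910800
step 4 [4y] swap r/1=311/12456: DF=(1 − 311/12456·(0.976400+0.942900+0.910800))/(1+311/12456) = 9067/10000 ≈ 0.906700
step 5 [5y] bond c/1=1/16: DF=(94929/80000 − 1/16·(0.976400+0.942900+0.910800+0.906700))/(1+1/16) = 897/1000 ≈ 0.897000
step 6 [6y] zero: DF = P = 1739/2000 ≈ 0.869500
step 7 [7y] zero: DF = P = 427/500 ≈ 0.854000
step 8 [8y] bond c/1=1/40: DF=(12671/12500 − 1/40·(0.976400+0.942900+0.910800+0.906700+0.897000+0.869500+0.854000))/(1+1/40) = 8339/10000 ≈ 0.833900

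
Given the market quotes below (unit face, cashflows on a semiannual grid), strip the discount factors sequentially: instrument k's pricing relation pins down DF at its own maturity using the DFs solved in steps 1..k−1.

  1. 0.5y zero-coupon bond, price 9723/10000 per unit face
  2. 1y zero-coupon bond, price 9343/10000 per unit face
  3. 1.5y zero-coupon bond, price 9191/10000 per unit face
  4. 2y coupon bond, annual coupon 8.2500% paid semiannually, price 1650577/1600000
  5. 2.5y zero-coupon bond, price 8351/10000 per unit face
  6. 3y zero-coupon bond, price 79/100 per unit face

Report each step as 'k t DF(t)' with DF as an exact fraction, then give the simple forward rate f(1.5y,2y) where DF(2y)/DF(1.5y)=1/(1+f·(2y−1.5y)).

1 1/2 9723/10000
2 1 9343/10000
3 3/2 9191/10000
4 2 2197/2500
5 5/2 8351/10000
6 3 79/100
f(1.5y,2y) = ((9191/10000)/(2197/2500) − 1)/(1/2) = 31/338 ≈ 9.1716%

step 1 [0.5y] zero: DF = P = 9723/10000 ≈ 0.972300
step 2 [1y] zero: DF = P = 9343/10000 ≈ 0.934300
step 3 [1.5y] zero: DF = P = 9191/10000 ≈ 0.919100
step 4 [2y] bond c/2=33/800: DF=(1650577/1600000 − 33/800·(0.972300+0.934300+0.919100))/(1+33/800) = 2197/2500 ≈ 0.878800
step 5 [2.5y] zero: DF = P = 8351/10000 ≈ 0.835100
step 6 [3y] zero: DF = P = 79/100 ≈ 0.790000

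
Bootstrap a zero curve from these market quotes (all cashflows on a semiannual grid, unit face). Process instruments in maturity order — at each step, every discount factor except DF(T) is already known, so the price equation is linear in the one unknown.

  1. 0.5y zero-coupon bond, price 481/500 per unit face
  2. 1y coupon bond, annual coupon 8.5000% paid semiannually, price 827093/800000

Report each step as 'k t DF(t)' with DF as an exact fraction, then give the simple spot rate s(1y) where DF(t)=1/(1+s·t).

1 1/2 481/500
2 1 381/400
s(1y) = (1/(381/400) − 1)/(1) = 19/381 ≈ 4.9869%

step 1 [0.5y] zero: DF = P = 481/500 ≈ 0.962000
step 2 [1y] bond c/2=17/400: DF=(827093/800000 − 17/400·(0.962000))/(1+17/400) = 381/400 ≈ 0.952500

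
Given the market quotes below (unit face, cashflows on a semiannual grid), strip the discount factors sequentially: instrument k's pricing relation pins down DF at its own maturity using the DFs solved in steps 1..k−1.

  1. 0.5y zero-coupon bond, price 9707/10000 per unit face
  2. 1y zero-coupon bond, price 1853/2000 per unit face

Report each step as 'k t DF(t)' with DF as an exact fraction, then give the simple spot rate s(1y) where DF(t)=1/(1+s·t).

step 1 [0.5y] zero: DF = P = 9707/10000 ≈ 0.970700
step 2 [1y] zero: DF = P = 1853/2000 ≈ 0.926500

1 1/2 9707/10000
2 1 1853/2000
s(1y) = (1/(1853/2000) − 1)/(1) = 147/1853 ≈ 7.9331%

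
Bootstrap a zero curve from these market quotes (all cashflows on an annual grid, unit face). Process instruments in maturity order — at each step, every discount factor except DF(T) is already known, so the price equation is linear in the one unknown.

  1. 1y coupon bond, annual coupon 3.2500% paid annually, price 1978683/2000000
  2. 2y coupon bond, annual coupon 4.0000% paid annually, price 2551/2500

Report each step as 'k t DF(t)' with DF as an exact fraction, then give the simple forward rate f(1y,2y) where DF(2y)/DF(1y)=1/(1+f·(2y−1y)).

step 1 [1y] bond c/1=13/400: DF=(1978683/2000000 − 13/400·(0))/(1+13/400) = 4791/5000 ≈ 0.958200
step 2 [2y] bond c/1=1/25: DF=(2551/2500 − 1/25·(0.958200))/(1+1/25) = 9443/10000 ≈ 0.944300

1 1 4791/5000
2 2 9443/10000
f(1y,2y) = ((4791/5000)/(9443/10000) − 1)/(1) = 139/9443 ≈ 1.4720%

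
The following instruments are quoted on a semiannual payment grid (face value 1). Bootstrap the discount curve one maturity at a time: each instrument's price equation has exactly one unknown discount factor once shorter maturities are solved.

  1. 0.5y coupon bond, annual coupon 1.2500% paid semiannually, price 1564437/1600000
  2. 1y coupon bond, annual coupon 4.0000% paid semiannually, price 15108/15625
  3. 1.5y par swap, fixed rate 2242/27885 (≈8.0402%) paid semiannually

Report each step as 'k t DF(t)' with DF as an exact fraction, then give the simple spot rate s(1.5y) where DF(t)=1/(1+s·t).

1 1/2 9717/10000
2 1 9289/10000
3 3/2 8879/10000
s(1.5y) = (1/(8879/10000) − 1)/(3/2) = 2242/26637 ≈ 8.4169%

step 1 [0.5y] bond c/2=1/160: DF=(1564437/1600000 − 1/160·(0))/(1+1/160) = 9717/10000 ≈ 0.971700
step 2 [1y] bond c/2=1/50: DF=(15108/15625 − 1/50·(0.971700))/(1+1/50) = 9289/10000 ≈ 0.928900
step 3 [1.5y] swap r/2=1121/27885: DF=(1 − 1121/27885·(0.971700+0.928900))/(1+1121/27885) = 8879/10000 ≈ 0.887900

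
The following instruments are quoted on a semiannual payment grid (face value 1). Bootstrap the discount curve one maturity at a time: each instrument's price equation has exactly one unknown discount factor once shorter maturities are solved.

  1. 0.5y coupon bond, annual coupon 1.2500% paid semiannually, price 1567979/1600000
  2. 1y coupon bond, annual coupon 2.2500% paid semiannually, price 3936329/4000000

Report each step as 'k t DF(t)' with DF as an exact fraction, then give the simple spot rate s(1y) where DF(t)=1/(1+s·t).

1 1/2 9739/10000
2 1 9623/10000
s(1y) = (1/(9623/10000) − 1)/(1) = 377/9623 ≈ 3.9177%

step 1 [0.5y] bond c/2=1/160: DF=(1567979/1600000 − 1/160·(0))/(1+1/160) = 9739/10000 ≈ 0.973900
step 2 [1y] bond c/2=9/800: DF=(3936329/4000000 − 9/800·(0.973900))/(1+9/800) = 9623/10000 ≈ 0.962300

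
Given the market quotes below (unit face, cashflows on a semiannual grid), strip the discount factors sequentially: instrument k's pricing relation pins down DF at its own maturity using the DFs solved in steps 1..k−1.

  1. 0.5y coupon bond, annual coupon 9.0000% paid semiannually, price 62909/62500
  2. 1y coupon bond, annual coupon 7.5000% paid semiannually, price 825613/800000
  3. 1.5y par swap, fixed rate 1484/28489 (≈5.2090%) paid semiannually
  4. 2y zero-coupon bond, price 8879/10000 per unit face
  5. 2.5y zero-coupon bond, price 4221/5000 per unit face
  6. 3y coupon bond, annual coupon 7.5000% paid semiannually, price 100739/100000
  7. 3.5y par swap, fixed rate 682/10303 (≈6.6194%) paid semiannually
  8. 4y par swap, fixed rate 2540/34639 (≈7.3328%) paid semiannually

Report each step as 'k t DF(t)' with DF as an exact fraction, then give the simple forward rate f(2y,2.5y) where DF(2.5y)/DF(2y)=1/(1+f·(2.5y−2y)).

1 1/2 602/625
2 1 9599/10000
3 3/2 4629/5000
4 2 8879/10000
5 5/2 4221/5000
6 3 4027/5000
7 7/2 3977/5000
8 4 373/500
f(2y,2.5y) = ((8879/10000)/(4221/5000) − 1)/(1/2) = 437/4221 ≈ 10.3530%

step 1 [0.5y] bond c/2=9/200: DF=(62909/62500 − 9/200·(0))/(1+9/200) = 602/625 ≈ 0.963200
step 2 [1y] bond c/2=3/80: DF=(825613/800000 − 3/80·(0.963200))/(1+3/80) = 9599/10000 ≈ 0.959900
step 3 [1.5y] swap r/2=742/28489: DF=(1 − 742/28489·(0.963200+0.959900))/(1+742/28489) = 4629/5000 ≈ 0.925800
step 4 [2y] zero: DF = P = 8879/10000 ≈ 0.887900
step 5 [2.5y] zero: DF = P = 4221/5000 ≈ 0.844200
step 6 [3y] bond c/2=3/80: DF=(100739/100000 − 3/80·(0.963200+0.959900+0.925800+0.887900+0.844200))/(1+3/80) = 4027/5000 ≈ 0.805400
step 7 [3.5y] swap r/2=341/10303: DF=(1 − 341/10303·(0.963200+0.959900+0.925800+0.887900+0.844200+0.805400))/(1+341/10303) = 3977/5000 ≈ 0.795400
step 8 [4y] swap r/2=1270/34639: DF=(1 − 1270/34639·(0.963200+0.959900+0.925800+0.887900+0.844200+0.805400+0.795400))/(1+1270/34639) = 373/500 ≈ 0.746000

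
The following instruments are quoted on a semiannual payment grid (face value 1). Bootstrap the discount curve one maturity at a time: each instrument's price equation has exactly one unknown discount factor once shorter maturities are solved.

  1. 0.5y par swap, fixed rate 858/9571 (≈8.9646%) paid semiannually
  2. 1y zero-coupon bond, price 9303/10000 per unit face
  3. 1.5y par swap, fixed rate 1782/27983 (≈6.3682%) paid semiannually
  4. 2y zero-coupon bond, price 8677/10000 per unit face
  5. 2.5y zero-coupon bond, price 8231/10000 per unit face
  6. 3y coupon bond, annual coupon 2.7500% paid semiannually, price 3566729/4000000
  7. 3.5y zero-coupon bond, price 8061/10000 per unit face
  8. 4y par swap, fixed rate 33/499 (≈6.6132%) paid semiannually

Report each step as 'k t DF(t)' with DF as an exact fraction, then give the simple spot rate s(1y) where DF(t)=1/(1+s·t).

step 1 [0.5y] swap r/2=429/9571: DF=(1 − 429/9571·(0))/(1+429/9571) = 9571/10000 ≈ 0.957100
step 2 [1y] zero: DF = P = 9303/10000 ≈ 0.930300
step 3 [1.5y] swap r/2=891/27983: DF=(1 − 891/27983·(0.957100+0.930300))/(1+891/27983) = 9109/10000 ≈ 0.910900
step 4 [2y] zero: DF = P = 8677/10000 ≈ 0.867700
step 5 [2.5y] zero: DF = P = 8231/10000 ≈ 0.823100
step 6 [3y] bond c/2=11/800: DF=(3566729/4000000 − 11/800·(0.957100+0.930300+0.910900+0.867700+0.823100))/(1+11/800) = 8187/10000 ≈ 0.818700
step 7 [3.5y] zero: DF = P = 8061/10000 ≈ 0.806100
step 8 [4y] swap r/2=33/998: DF=(1 − 33/998·(0.957100+0.930300+0.910900+0.867700+0.823100+0.818700+0.806100))/(1+33/998) = 7723/10000 ≈ 0.772300

1 1/2 9571/10000
2 1 9303/10000
3 3/2 9109/10000
4 2 8677/10000
5 5/2 8231/10000
6 3 8187/10000
7 7/2 8061/10000
8 4 7723/10000
s(1y) = (1/(9303/10000) − 1)/(1) = 697/9303 ≈ 7.4922%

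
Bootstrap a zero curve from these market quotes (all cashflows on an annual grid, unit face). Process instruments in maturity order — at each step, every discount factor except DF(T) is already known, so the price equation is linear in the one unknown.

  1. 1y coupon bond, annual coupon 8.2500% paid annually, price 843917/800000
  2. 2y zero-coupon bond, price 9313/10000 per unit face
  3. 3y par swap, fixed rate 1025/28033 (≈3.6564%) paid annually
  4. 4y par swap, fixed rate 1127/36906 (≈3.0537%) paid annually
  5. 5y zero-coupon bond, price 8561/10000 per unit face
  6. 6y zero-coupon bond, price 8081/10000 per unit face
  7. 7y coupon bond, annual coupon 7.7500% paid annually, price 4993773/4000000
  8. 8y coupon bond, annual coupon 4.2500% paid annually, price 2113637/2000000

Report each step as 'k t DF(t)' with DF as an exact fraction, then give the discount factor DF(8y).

step 1 [1y] bond c/1=33/400: DF=(843917/800000 − 33/400·(0))/(1+33/400) = 1949/2000 ≈ 0.974500
step 2 [2y] zero: DF = P = 9313/10000 ≈ 0.931300
step 3 [3y] swap r/1=1025/28033: DF=(1 − 1025/28033·(0.974500+0.931300))/(1+1025/28033) = 359/400 ≈ 0.897500
step 4 [4y] swap r/1=1127/36906: DF=(1 − 1127/36906·(0.974500+0.931300+0.897500))/(1+1127/36906) = 8873/10000 ≈ 0.887300
step 5 [5y] zero: DF = P = 8561/10000 ≈ 0.856100
step 6 [6y] zero: DF = P = 8081/10000 ≈ 0.808100
step 7 [7y] bond c/1=31/400: DF=(4993773/4000000 − 31/400·(0.974500+0.931300+0.897500+0.887300+0.856100+0.808100))/(1+31/400) = 1547/2000 ≈ 0.773500
step 8 [8y] bond c/1=17/400: DF=(2113637/2000000 − 17/400·(0.974500+0.931300+0.897500+0.887300+0.856100+0.808100+0.773500))/(1+17/400) = 7639/10000 ≈ 0.763900

1 1 1949/2000
2 2 9313/10000
3 3 359/400
4 4 8873/10000
5 5 8561/10000
6 6 8081/10000
7 7 1547/2000
8 8 7639/10000
DF(8y) = 7639/10000 ≈ 0.763900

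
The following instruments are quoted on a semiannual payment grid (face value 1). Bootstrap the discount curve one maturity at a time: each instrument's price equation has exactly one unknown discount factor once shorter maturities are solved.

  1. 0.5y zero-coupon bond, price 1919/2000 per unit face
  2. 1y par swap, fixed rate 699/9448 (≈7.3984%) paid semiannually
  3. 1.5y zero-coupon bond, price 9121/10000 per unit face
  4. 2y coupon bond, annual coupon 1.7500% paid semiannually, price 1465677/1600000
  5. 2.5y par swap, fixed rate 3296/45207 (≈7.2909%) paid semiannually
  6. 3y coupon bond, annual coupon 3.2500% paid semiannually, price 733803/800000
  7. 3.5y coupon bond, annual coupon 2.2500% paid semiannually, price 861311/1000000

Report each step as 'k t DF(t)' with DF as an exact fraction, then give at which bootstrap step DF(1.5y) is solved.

step 1 [0.5y] zero: DF = P = 1919/2000 ≈ 0.959500
step 2 [1y] swap r/2=699/18896: DF=(1 − 699/18896·(0.959500))/(1+699/18896) = 9301/10000 ≈ 0.930100
step 3 [1.5y] zero: DF = P = 9121/10000 ≈ 0.912100
step 4 [2y] bond c/2=7/800: DF=(1465677/1600000 − 7/800·(0.959500+0.930100+0.912100))/(1+7/800) = 4419/5000 ≈ 0.883800
step 5 [2.5y] swap r/2=1648/45207: DF=(1 − 1648/45207·(0.959500+0.930100+0.912100+0.883800))/(1+1648/45207) = 522/625 ≈ 0.835200
step 6 [3y] bond c/2=13/800: DF=(733803/800000 − 13/800·(0.959500+0.930100+0.912100+0.883800+0.835200))/(1+13/800) = 8303/10000 ≈ 0.830300
step 7 [3.5y] bond c/2=9/800: DF=(861311/1000000 − 9/800·(0.959500+0.930100+0.912100+0.883800+0.835200+0.830300))/(1+9/800) = 3961/5000 ≈ 0.792200

1 1/2 1919/2000
2 1 9301/10000
3 3/2 9121/10000
4 2 4419/5000
5 5/2 522/625
6 3 8303/10000
7 7/2 3961/5000
DF(1.5y) is solved at step 3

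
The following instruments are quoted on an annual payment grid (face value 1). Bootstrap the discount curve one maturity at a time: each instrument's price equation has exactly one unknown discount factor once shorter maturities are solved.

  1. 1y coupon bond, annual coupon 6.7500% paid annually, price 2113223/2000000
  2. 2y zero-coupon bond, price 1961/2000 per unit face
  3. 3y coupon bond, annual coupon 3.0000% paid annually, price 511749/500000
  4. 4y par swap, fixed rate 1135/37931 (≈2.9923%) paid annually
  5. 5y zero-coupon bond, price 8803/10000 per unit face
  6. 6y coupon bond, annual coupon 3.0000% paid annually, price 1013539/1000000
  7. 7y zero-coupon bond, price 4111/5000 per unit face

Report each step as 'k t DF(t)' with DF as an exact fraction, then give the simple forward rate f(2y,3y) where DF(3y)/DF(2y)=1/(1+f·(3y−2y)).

1 1 4949/5000
2 2 1961/2000
3 3 9363/10000
4 4 1773/2000
5 5 8803/10000
6 6 8479/10000
7 7 4111/5000
f(2y,3y) = ((1961/2000)/(9363/10000) − 1)/(1) = 442/9363 ≈ 4.7207%

step 1 [1y] bond c/1=27/400: DF=(2113223/2000000 − 27/400·(0))/(1+27/400) = 4949/5000 ≈ 0.989800
step 2 [2y] zero: DF = P = 1961/2000 ≈ 0.980500
step 3 [3y] bond c/1=3/100: DF=(511749/500000 − 3/100·(0.989800+0.980500))/(1+3/100) = 9363/10000 ≈ 0.936300
step 4 [4y] swap r/1=1135/37931: DF=(1 − 1135/37931·(0.989800+0.980500+0.936300))/(1+1135/37931) = 1773/2000 ≈ 0.886500
step 5 [5y] zero: DF = P = 8803/10000 ≈ 0.880300
step 6 [6y] bond c/1=3/100: DF=(1013539/1000000 − 3/100·(0.989800+0.980500+0.936300+0.886500+0.880300))/(1+3/100) = 8479/10000 ≈ 0.847900
step 7 [7y] zero: DF = P = 4111/5000 ≈ 0.822200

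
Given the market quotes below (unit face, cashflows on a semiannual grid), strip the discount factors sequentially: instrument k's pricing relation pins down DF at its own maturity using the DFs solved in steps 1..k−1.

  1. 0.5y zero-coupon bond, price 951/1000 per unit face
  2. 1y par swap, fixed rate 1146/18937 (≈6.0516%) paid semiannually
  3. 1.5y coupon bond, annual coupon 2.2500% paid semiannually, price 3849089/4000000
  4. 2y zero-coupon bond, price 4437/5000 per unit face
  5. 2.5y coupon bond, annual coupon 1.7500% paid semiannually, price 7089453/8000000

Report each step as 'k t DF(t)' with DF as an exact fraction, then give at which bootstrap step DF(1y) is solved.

1 1/2 951/1000
2 1 9427/10000
3 3/2 1861/2000
4 2 4437/5000
5 5/2 8463/10000
DF(1y) is solved at step 2

step 1 [0.5y] zero: DF = P = 951/1000 ≈ 0.951000
step 2 [1y] swap r/2=573/18937: DF=(1 − 573/18937·(0.951000))/(1+573/18937) = 9427/10000 ≈ 0.942700
step 3 [1.5y] bond c/2=9/800: DF=(3849089/4000000 − 9/800·(0.951000+0.942700))/(1+9/800) = 1861/2000 ≈ 0.930500
step 4 [2y] zero: DF = P = 4437/5000 ≈ 0.887400
step 5 [2.5y] bond c/2=7/800: DF=(7089453/8000000 − 7/800·(0.951000+0.942700+0.930500+0.887400))/(1+7/800) = 8463/10000 ≈ 0.846300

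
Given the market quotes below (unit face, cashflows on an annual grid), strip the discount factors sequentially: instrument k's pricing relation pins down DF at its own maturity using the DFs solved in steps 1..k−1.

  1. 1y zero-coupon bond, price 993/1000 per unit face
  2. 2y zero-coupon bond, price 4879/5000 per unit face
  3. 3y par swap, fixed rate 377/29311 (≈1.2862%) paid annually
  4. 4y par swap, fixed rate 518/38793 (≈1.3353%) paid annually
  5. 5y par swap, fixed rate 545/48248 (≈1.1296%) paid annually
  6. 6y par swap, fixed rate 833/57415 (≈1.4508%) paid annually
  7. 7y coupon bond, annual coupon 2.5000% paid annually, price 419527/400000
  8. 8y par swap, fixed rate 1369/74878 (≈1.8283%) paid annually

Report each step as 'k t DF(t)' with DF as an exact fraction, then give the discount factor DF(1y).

1 1 993/1000
2 2 4879/5000
3 3 9623/10000
4 4 4741/5000
5 5 1891/2000
6 6 9167/10000
7 7 552/625
8 8 8631/10000
DF(1y) = 993/1000 ≈ 0.993000

step 1 [1y] zero: DF = P = 993/1000 ≈ 0.993000
step 2 [2y] zero: DF = P = 4879/5000 ≈ 0.975800
step 3 [3y] swap r/1=377/29311: DF=(1 − 377/29311·(0.993000+0.975800))/(1+377/29311) = 9623/10000 ≈ 0.962300
step 4 [4y] swap r/1=518/38793: DF=(1 − 518/38793·(0.993000+0.975800+0.962300))/(1+518/38793) = 4741/5000 ≈ 0.948200
step 5 [5y] swap r/1=545/48248: DF=(1 − 545/48248·(0.993000+0.975800+0.962300+0.948200))/(1+545/48248) = 1891/2000 ≈ 0.945500
step 6 [6y] swap r/1=833/57415: DF=(1 − 833/57415·(0.993000+0.975800+0.962300+0.948200+0.945500))/(1+833/57415) = 9167/10000 ≈ 0.916700
step 7 [7y] bond c/1=1/40: DF=(419527/400000 − 1/40·(0.993000+0.975800+0.962300+0.948200+0.945500+0.916700))/(1+1/40) = 552/625 ≈ 0.883200
step 8 [8y] swap r/1=1369/74878: DF=(1 − 1369/74878·(0.993000+0.975800+0.962300+0.948200+0.945500+0.916700+0.883200))/(1+1369/74878) = 8631/10000 ≈ 0.863100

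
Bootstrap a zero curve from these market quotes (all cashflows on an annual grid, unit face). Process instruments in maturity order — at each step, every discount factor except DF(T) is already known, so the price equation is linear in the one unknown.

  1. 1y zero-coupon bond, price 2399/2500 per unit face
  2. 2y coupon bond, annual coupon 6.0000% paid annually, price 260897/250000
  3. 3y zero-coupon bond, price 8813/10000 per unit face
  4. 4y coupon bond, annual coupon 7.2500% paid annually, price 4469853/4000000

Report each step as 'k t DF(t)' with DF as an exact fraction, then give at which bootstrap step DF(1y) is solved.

step 1 [1y] zero: DF = P = 2399/2500 ≈ 0.959600
step 2 [2y] bond c/1=3/50: DF=(260897/250000 − 3/50·(0.959600))/(1+3/50) = 4651/5000 ≈ 0.930200
step 3 [3y] zero: DF = P = 8813/10000 ≈ 0.881300
step 4 [4y] bond c/1=29/400: DF=(4469853/4000000 − 29/400·(0.959600+0.930200+0.881300))/(1+29/400) = 4273/5000 ≈ 0.854600

1 1 2399/2500
2 2 4651/5000
3 3 8813/10000
4 4 4273/5000
DF(1y) is solved at step 1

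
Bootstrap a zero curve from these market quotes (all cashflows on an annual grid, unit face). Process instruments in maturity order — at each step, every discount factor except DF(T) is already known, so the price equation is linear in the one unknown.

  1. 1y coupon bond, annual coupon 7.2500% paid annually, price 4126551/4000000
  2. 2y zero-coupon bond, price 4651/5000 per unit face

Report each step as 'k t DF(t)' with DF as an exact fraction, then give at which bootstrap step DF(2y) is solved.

step 1 [1y] bond c/1=29/400: DF=(4126551/4000000 − 29/400·(0))/(1+29/400) = 9619/10000 ≈ 0.961900
step 2 [2y] zero: DF = P = 4651/5000 ≈ 0.930200

1 1 9619/10000
2 2 4651/5000
DF(2y) is solved at step 2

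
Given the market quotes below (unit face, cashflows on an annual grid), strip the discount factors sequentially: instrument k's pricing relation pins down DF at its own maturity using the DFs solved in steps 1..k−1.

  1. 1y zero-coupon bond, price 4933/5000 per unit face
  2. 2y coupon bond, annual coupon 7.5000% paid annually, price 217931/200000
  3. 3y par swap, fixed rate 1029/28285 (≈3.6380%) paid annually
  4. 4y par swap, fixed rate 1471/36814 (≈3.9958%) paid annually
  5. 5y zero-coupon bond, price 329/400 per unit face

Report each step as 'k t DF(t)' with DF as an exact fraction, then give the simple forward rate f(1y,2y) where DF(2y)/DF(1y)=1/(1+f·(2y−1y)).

step 1 [1y] zero: DF = P = 4933/5000 ≈ 0.986600
step 2 [2y] bond c/1=3/40: DF=(217931/200000 − 3/40·(0.986600))/(1+3/40) = 1181/1250 ≈ 0.944800
step 3 [3y] swap r/1=1029/28285: DF=(1 − 1029/28285·(0.986600+0.944800))/(1+1029/28285) = 8971/10000 ≈ 0.897100
step 4 [4y] swap r/1=1471/36814: DF=(1 − 1471/36814·(0.986600+0.944800+0.897100))/(1+1471/36814) = 8529/10000 ≈ 0.852900
step 5 [5y] zero: DF = P = 329/400 ≈ 0.822500

1 1 4933/5000
2 2 1181/1250
3 3 8971/10000
4 4 8529/10000
5 5 329/400
f(1y,2y) = ((4933/5000)/(1181/1250) − 1)/(1) = 209/4724 ≈ 4.4242%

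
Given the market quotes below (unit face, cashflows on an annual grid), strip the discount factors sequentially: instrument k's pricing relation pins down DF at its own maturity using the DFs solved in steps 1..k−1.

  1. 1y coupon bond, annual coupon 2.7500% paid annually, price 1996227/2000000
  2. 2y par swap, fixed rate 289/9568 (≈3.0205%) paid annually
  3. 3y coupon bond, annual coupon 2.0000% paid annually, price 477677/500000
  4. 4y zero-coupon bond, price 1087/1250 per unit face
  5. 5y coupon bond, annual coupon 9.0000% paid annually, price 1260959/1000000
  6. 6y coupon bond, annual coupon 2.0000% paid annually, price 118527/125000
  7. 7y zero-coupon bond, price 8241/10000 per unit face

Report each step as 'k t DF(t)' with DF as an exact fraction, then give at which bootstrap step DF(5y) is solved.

1 1 4857/5000
2 2 4711/5000
3 3 8991/10000
4 4 1087/1250
5 5 533/625
6 6 8407/10000
7 7 8241/10000
DF(5y) is solved at step 5

step 1 [1y] bond c/1=11/400: DF=(1996227/2000000 − 11/400·(0))/(1+11/400) = 4857/5000 ≈ 0.971400
step 2 [2y] swap r/1=289/9568: DF=(1 − 289/9568·(0.971400))/(1+289/9568) = 4711/5000 ≈ 0.942200
step 3 [3y] bond c/1=1/50: DF=(477677/500000 − 1/50·(0.971400+0.942200))/(1+1/50) = 8991/10000 ≈ 0.899100
step 4 [4y] zero: DF = P = 1087/1250 ≈ 0.869600
step 5 [5y] bond c/1=9/100: DF=(1260959/1000000 − 9/100·(0.971400+0.942200+0.899100+0.869600))/(1+9/100) = 533/625 ≈ 0.852800
step 6 [6y] bond c/1=1/50: DF=(118527/125000 − 1/50·(0.971400+0.942200+0.899100+0.869600+0.852800))/(1+1/50) = 8407/10000 ≈ 0.840700
step 7 [7y] zero: DF = P = 8241/10000 ≈ 0.824100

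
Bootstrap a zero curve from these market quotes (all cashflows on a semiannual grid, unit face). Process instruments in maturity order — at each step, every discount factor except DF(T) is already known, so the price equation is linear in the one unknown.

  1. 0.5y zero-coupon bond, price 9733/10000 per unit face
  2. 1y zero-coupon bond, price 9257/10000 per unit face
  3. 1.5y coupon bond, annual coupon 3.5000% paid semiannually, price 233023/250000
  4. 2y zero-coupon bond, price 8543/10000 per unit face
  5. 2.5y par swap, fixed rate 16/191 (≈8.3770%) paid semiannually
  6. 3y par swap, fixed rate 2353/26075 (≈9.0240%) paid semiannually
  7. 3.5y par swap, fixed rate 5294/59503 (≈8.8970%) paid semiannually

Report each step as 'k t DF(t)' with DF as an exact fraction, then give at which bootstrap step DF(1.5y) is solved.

1 1/2 9733/10000
2 1 9257/10000
3 3/2 4417/5000
4 2 8543/10000
5 5/2 1017/1250
6 3 7647/10000
7 7/2 7353/10000
DF(1.5y) is solved at step 3

step 1 [0.5y] zero: DF = P = 9733/10000 ≈ 0.973300
step 2 [1y] zero: DF = P = 9257/10000 ≈ 0.925700
step 3 [1.5y] bond c/2=7/400: DF=(233023/250000 − 7/400·(0.973300+0.925700))/(1+7/400) = 4417/5000 ≈ 0.883400
step 4 [2y] zero: DF = P = 8543/10000 ≈ 0.854300
step 5 [2.5y] swap r/2=8/191: DF=(1 − 8/191·(0.973300+0.925700+0.883400+0.854300))/(1+8/191) = 1017/1250 ≈ 0.813600
step 6 [3y] swap r/2=2353/52150: DF=(1 − 2353/52150·(0.973300+0.925700+0.883400+0.854300+0.813600))/(1+2353/52150) = 7647/10000 ≈ 0.764700
step 7 [3.5y] swap r/2=2647/59503: DF=(1 − 2647/59503·(0.973300+0.925700+0.883400+0.854300+0.813600+0.764700))/(1+2647/59503) = 7353/10000 ≈ 0.735300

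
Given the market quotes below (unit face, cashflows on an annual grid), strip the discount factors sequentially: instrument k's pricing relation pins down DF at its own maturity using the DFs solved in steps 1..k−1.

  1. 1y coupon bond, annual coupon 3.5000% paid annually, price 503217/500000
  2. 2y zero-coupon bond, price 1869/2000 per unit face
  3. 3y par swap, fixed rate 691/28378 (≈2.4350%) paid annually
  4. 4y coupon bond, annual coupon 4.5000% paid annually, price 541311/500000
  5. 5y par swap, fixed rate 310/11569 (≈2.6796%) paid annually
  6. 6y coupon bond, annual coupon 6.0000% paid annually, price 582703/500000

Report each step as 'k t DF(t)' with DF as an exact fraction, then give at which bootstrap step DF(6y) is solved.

step 1 [1y] bond c/1=7/200: DF=(503217/500000 − 7/200·(0))/(1+7/200) = 2431/2500 ≈ 0.972400
step 2 [2y] zero: DF = P = 1869/2000 ≈ 0.934500
step 3 [3y] swap r/1=691/28378: DF=(1 − 691/28378·(0.972400+0.934500))/(1+691/28378) = 9309/10000 ≈ 0.930900
step 4 [4y] bond c/1=9/200: DF=(541311/500000 − 9/200·(0.972400+0.934500+0.930900))/(1+9/200) = 4569/5000 ≈ 0.913800
step 5 [5y] swap r/1=310/11569: DF=(1 − 310/11569·(0.972400+0.934500+0.930900+0.913800))/(1+310/11569) = 219/250 ≈ 0.876000
step 6 [6y] bond c/1=3/50: DF=(582703/500000 − 3/50·(0.972400+0.934500+0.930900+0.913800+0.876000))/(1+3/50) = 67/80 ≈ 0.837500

1 1 2431/2500
2 2 1869/2000
3 3 9309/10000
4 4 4569/5000
5 5 219/250
6 6 67/80
DF(6y) is solved at step 6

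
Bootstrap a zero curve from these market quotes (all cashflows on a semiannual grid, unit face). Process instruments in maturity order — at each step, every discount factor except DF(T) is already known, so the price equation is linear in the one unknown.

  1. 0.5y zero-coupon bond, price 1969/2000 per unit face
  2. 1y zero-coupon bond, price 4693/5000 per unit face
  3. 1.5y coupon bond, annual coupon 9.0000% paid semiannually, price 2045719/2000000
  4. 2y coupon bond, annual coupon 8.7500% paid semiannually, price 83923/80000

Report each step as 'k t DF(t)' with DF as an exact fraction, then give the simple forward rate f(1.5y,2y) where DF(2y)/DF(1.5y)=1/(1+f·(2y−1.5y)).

1 1/2 1969/2000
2 1 4693/5000
3 3/2 112/125
4 2 8869/10000
f(1.5y,2y) = ((112/125)/(8869/10000) − 1)/(1/2) = 26/1267 ≈ 2.0521%

step 1 [0.5y] zero: DF = P = 1969/2000 ≈ 0.984500
step 2 [1y] zero: DF = P = 4693/5000 ≈ 0.938600
step 3 [1.5y] bond c/2=9/200: DF=(2045719/2000000 − 9/200·(0.984500+0.938600))/(1+9/200) = 112/125 ≈ 0.896000
step 4 [2y] bond c/2=7/160: DF=(83923/80000 − 7/160·(0.984500+0.938600+0.896000))/(1+7/160) = 8869/10000 ≈ 0.886900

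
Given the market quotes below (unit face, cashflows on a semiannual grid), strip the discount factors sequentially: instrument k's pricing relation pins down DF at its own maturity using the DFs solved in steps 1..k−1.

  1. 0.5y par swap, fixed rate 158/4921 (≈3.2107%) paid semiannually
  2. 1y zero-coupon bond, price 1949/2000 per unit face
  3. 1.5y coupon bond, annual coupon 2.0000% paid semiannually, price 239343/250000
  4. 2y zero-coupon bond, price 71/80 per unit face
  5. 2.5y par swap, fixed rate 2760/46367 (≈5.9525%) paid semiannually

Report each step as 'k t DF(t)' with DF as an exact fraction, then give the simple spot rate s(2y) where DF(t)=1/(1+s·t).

1 1/2 4921/5000
2 1 1949/2000
3 3/2 1857/2000
4 2 71/80
5 5/2 431/500
s(2y) = (1/(71/80) − 1)/(2) = 9/142 ≈ 6.3380%

step 1 [0.5y] swap r/2=79/4921: DF=(1 − 79/4921·(0))/(1+79/4921) = 4921/5000 ≈ 0.984200
step 2 [1y] zero: DF = P = 1949/2000 ≈ 0.974500
step 3 [1.5y] bond c/2=1/100: DF=(239343/250000 − 1/100·(0.984200+0.974500))/(1+1/100) = 1857/2000 ≈ 0.928500
step 4 [2y] zero: DF = P = 71/80 ≈ 0.887500
step 5 [2.5y] swap r/2=1380/46367: DF=(1 − 1380/46367·(0.984200+0.974500+0.928500+0.887500))/(1+1380/46367) = 431/500 ≈ 0.862000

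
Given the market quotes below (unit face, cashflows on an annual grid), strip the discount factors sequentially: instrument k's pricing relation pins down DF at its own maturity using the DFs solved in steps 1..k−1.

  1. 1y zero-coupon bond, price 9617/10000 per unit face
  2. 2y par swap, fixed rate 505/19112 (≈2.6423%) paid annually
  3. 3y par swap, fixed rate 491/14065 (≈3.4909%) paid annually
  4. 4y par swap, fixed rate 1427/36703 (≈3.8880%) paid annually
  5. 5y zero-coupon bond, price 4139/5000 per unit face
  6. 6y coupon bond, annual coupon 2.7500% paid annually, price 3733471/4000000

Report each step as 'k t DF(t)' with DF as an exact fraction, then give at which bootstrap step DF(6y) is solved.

1 1 9617/10000
2 2 1899/2000
3 3 4509/5000
4 4 8573/10000
5 5 4139/5000
6 6 197/250
DF(6y) is solved at step 6

step 1 [1y] zero: DF = P = 9617/10000 ≈ 0.961700
step 2 [2y] swap r/1=505/19112: DF=(1 − 505/19112·(0.961700))/(1+505/19112) = 1899/2000 ≈ 0.949500
step 3 [3y] swap r/1=491/14065: DF=(1 − 491/14065·(0.961700+0.949500))/(1+491/14065) = 4509/5000 ≈ 0.901800
step 4 [4y] swap r/1=1427/36703: DF=(1 − 1427/36703·(0.961700+0.949500+0.901800))/(1+1427/36703) = 8573/10000 ≈ 0.857300
step 5 [5y] zero: DF = P = 4139/5000 ≈ 0.827800
step 6 [6y] bond c/1=11/400: DF=(3733471/4000000 − 11/400·(0.961700+0.949500+0.901800+0.857300+0.827800))/(1+11/400) = 197/250 ≈ 0.788000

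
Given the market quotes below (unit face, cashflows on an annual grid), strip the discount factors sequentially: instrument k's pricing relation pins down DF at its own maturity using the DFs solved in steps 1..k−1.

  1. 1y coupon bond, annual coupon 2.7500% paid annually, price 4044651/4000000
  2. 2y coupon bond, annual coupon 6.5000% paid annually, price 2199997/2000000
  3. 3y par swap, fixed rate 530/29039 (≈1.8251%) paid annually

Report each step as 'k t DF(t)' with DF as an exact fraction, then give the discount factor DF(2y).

1 1 9841/10000
2 2 608/625
3 3 947/1000
DF(2y) = 608/625 ≈ 0.972800

step 1 [1y] bond c/1=11/400: DF=(4044651/4000000 − 11/400·(0))/(1+11/400) = 9841/10000 ≈ 0.984100
step 2 [2y] bond c/1=13/200: DF=(2199997/2000000 − 13/200·(0.984100))/(1+13/200) = 608/625 ≈ 0.972800
step 3 [3y] swap r/1=530/29039: DF=(1 − 530/29039·(0.984100+0.972800))/(1+530/29039) = 947/1000 ≈ 0.947000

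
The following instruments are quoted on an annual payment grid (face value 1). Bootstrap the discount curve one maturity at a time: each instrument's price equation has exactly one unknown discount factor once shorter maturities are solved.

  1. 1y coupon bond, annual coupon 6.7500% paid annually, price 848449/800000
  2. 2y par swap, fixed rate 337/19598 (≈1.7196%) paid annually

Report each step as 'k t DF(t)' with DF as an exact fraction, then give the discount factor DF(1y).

step 1 [1y] bond c/1=27/400: DF=(848449/800000 − 27/400·(0))/(1+27/400) = 1987/2000 ≈ 0.993500
step 2 [2y] swap r/1=337/19598: DF=(1 − 337/19598·(0.993500))/(1+337/19598) = 9663/10000 ≈ 0.966300

1 1 1987/2000
2 2 9663/10000
DF(1y) = 1987/2000 ≈ 0.993500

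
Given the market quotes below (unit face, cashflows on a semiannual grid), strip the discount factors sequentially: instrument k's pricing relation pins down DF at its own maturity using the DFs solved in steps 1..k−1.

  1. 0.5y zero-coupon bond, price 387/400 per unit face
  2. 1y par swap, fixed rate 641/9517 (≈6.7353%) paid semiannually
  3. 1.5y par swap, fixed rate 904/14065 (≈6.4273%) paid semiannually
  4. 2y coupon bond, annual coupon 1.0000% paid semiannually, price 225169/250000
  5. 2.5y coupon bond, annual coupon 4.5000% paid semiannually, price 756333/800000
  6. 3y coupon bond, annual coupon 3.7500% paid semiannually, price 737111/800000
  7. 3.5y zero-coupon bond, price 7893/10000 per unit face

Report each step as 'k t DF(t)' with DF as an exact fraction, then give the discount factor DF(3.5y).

step 1 [0.5y] zero: DF = P = 387/400 ≈ 0.967500
step 2 [1y] swap r/2=641/19034: DF=(1 − 641/19034·(0.967500))/(1+641/19034) = 9359/10000 ≈ 0.935900
step 3 [1.5y] swap r/2=452/14065: DF=(1 − 452/14065·(0.967500+0.935900))/(1+452/14065) = 1137/1250 ≈ 0.909600
step 4 [2y] bond c/2=1/200: DF=(225169/250000 − 1/200·(0.967500+0.935900+0.909600))/(1+1/200) = 4411/5000 ≈ 0.882200
step 5 [2.5y] bond c/2=9/400: DF=(756333/800000 − 9/400·(0.967500+0.935900+0.909600+0.882200))/(1+9/400) = 8433/10000 ≈ 0.843300
step 6 [3y] bond c/2=3/160: DF=(737111/800000 − 3/160·(0.967500+0.935900+0.909600+0.882200+0.843300))/(1+3/160) = 8209/10000 ≈ 0.820900
step 7 [3.5y] zero: DF = P = 7893/10000 ≈ 0.789300

1 1/2 387/400
2 1 9359/10000
3 3/2 1137/1250
4 2 4411/5000
5 5/2 8433/10000
6 3 8209/10000
7 7/2 7893/10000
DF(3.5y) = 7893/10000 ≈ 0.789300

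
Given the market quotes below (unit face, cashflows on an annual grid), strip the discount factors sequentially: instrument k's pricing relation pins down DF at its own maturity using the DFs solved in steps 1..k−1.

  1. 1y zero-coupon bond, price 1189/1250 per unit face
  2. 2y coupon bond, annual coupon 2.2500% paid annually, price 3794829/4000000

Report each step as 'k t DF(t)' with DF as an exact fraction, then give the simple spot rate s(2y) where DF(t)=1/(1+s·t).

step 1 [1y] zero: DF = P = 1189/1250 ≈ 0.951200
step 2 [2y] bond c/1=9/400: DF=(3794829/4000000 − 9/400·(0.951200))/(1+9/400) = 9069/10000 ≈ 0.906900

1 1 1189/1250
2 2 9069/10000
s(2y) = (1/(9069/10000) − 1)/(2) = 931/18138 ≈ 5.1329%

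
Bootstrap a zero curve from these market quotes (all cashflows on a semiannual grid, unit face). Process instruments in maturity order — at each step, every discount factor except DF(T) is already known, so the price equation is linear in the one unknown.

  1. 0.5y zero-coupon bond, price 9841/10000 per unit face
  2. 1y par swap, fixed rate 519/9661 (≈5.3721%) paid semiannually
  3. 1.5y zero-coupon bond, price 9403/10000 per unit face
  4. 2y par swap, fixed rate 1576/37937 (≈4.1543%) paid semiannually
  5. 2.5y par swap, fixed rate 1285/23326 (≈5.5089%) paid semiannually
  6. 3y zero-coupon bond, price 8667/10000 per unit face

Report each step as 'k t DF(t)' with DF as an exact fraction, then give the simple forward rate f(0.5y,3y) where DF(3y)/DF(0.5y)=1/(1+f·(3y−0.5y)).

1 1/2 9841/10000
2 1 9481/10000
3 3/2 9403/10000
4 2 2303/2500
5 5/2 1743/2000
6 3 8667/10000
f(0.5y,3y) = ((9841/10000)/(8667/10000) − 1)/(5/2) = 2348/43335 ≈ 5.4183%

step 1 [0.5y] zero: DF = P = 9841/10000 ≈ 0.984100
step 2 [1y] swap r/2=519/19322: DF=(1 − 519/19322·(0.984100))/(1+519/19322) = 9481/10000 ≈ 0.948100
step 3 [1.5y] zero: DF = P = 9403/10000 ≈ 0.940300
step 4 [2y] swap r/2=788/37937: DF=(1 − 788/37937·(0.984100+0.948100+0.940300))/(1+788/37937) = 2303/2500 ≈ 0.921200
step 5 [2.5y] swap r/2=1285/46652: DF=(1 − 1285/46652·(0.984100+0.948100+0.940300+0.921200))/(1+1285/46652) = 1743/2000 ≈ 0.871500
step 6 [3y] zero: DF = P = 8667/10000 ≈ 0.866700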